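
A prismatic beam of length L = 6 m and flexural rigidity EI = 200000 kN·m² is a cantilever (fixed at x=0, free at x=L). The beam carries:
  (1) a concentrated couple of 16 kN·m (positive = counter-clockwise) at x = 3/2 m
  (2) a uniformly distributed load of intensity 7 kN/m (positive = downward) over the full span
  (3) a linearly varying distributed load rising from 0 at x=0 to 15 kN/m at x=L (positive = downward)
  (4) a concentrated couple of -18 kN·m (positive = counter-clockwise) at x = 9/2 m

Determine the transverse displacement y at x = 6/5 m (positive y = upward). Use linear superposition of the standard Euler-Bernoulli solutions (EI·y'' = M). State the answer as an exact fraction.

Load 1 — applied couple M₀=16 kN·m at a=3/2 m (b=L-a=9/2):
  y_1 = M₀x²/(2EI)  [x≤a] = 16·(6/5)²/(2·200000) = 9/156250 m
Load 2 — uniform load w=7 kN/m over full span:
  y_2 = -wx²(x²-4Lx+6L²)/(24EI) = -7·(6/5)²·((6/5)²-4·6·(6/5)+6·6²)/(24·200000) = -24759/62500000 m
Load 3 — triangular load w₀=15 kN/m (0→w₀ over full span):
  y_3 = (w₀Lx³/12-w₀L²x²/6-w₀x⁵/(120L))/EI = (15·6·(6/5)³/12-15·6²·(6/5)²/6-15·(6/5)⁵/(120·6))/200000 = -182331/312500000 m
Load 4 — applied couple M₀=-18 kN·m at a=9/2 m (b=L-a=3/2):
  y_4 = M₀x²/(2EI)  [x≤a] = (-18)·(6/5)²/(2·200000) = -81/1250000 m
Superposition: y = Σ y_i = -38547/39062500 m ≈ -0.000987 m

y(6/5) = -38547/39062500 m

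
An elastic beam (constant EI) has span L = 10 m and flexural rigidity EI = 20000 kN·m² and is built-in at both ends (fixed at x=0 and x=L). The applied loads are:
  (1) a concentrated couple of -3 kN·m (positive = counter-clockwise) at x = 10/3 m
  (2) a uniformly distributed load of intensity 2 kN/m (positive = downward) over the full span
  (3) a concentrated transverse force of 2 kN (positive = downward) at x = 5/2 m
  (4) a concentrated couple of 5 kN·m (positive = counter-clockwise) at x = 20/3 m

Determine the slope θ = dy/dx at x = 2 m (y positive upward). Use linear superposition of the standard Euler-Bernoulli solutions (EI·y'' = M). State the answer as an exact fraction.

θ(2) = -421/400000 rad

Load 1 — applied couple M₀=-3 kN·m at a=10/3 m (b=L-a=20/3):
  θ_1 = (R_Ax²/2 - M_Ax)/EI  [x≤a] with R_A=-2/5, M_A=0 = ((-2/5)·2²/2 - 0·2)/20000 = -1/25000 rad
Load 2 — uniform load w=2 kN/m over full span:
  θ_2 = -wx(L-x)(L-2x)/(12EI) = -2·2·(10-2)·(10-2·2)/(12·20000) = -1/1250 rad
Load 3 — point force P=2 kN at a=5/2 m (b=L-a=15/2):
  θ_3 = -Pb²x(2aL-(3a+b)x)/(2L³EI)  [x≤a] = -2·(15/2)²·2·(2·(5/2)·10-(3·(5/2)+(15/2))·2)/(2·10³·20000) = -9/80000 rad
Load 4 — applied couple M₀=5 kN·m at a=20/3 m (b=L-a=10/3):
  θ_4 = (R_Ax²/2 - M_Ax)/EI  [x≤a] with R_A=2/3, M_A=5/3 = ((2/3)·2²/2 - (5/3)·2)/20000 = -1/10000 rad
Superposition: θ = Σ θ_i = -421/400000 rad ≈ -0.001053 rad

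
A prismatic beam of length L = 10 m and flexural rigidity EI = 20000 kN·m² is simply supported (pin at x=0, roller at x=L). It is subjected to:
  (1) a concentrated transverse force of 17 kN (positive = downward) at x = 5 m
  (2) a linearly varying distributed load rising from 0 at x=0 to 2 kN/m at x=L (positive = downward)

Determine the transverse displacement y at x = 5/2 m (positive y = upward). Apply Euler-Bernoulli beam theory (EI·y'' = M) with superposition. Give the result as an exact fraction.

y(5/2) = -2041/122880 m

Load 1 — point force P=17 kN at a=5 m (b=L-a=5):
  y_1 = -Pbx(L²-b²-x²)/(6LEI)  [x≤a] = -17·5·(5/2)·(10²-5²-(5/2)²)/(6·10·20000) = -187/15360 m
Load 2 — triangular load w₀=2 kN/m (0→w₀ over full span):
  y_2 = -w₀x(7L⁴-10L²x²+3x⁴)/(360LEI) = -2·(5/2)·(7·10⁴-10·10²·(5/2)²+3·(5/2)⁴)/(360·10·20000) = -109/24576 m
Superposition: y = Σ y_i = -2041/122880 m ≈ -0.016610 m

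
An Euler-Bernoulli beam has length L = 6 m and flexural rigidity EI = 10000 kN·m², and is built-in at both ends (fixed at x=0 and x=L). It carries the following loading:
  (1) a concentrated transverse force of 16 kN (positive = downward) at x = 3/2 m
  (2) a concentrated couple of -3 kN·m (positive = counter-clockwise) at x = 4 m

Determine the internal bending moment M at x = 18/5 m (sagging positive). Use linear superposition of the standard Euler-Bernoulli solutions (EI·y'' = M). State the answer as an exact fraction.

M(18/5) = 1/10 kN·m

Load 1 — point force P=16 kN at a=3/2 m (b=L-a=9/2):
  M_1 = Pa²(a+3b)(L-x)/L³ - Pa²b/L²  [x>a] = 16·(3/2)²·((3/2)+3·(9/2))·(6-(18/5))/6³ - 16·(3/2)²·(9/2)/6² = 3/2 kN·m
Load 2 — applied couple M₀=-3 kN·m at a=4 m (b=L-a=2):
  M_2 = R_Ax - M_A  [x≤a] with R_A=-2/3, M_A=-1 = (-2/3)·(18/5) - (-1) = -7/5 kN·m
Superposition: M = Σ M_i = 1/10 kN·m ≈ 0.100000 kN·m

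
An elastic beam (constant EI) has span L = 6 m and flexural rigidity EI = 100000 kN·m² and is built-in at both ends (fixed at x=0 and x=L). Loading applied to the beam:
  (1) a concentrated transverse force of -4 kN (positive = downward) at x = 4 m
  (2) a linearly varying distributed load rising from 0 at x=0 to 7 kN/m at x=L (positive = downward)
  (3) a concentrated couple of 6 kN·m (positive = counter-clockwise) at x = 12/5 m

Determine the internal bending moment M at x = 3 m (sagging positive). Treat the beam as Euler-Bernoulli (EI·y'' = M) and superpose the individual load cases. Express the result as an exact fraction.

M(3) = 91/60 kN·m

Load 1 — point force P=-4 kN at a=4 m (b=L-a=2):
  M_1 = Pb²(3a+b)x/L³ - Pab²/L²  [x≤a] = (-4)·2²·(3·4+2)·3/6³ - (-4)·4·2²/6² = -4/3 kN·m
Load 2 — triangular load w₀=7 kN/m (0→w₀ over full span):
  M_2 = 3w₀Lx/20 - w₀L²/30 - w₀x³/(6L) = 3·7·6·3/20 - 7·6²/30 - 7·3³/(6·6) = 21/4 kN·m
Load 3 — applied couple M₀=6 kN·m at a=12/5 m (b=L-a=18/5):
  M_3 = R_Ax - M_A - M₀  [x>a] with R_A=36/25, M_A=18/25 = (36/25)·3 - (18/25) - 6 = -12/5 kN·m
Superposition: M = Σ M_i = 91/60 kN·m ≈ 1.516667 kN·m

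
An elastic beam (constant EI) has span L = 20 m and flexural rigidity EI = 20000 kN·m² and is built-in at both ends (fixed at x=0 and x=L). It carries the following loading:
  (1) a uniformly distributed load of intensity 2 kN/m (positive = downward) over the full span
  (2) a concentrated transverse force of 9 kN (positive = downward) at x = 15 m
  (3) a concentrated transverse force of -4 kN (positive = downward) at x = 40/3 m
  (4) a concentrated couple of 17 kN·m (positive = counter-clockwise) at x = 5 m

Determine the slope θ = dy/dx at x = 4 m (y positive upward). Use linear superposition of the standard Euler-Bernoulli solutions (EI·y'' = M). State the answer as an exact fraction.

θ(4) = -30967/5400000 rad

Load 1 — uniform load w=2 kN/m over full span:
  θ_1 = -wx(L-x)(L-2x)/(12EI) = -2·4·(20-4)·(20-2·4)/(12·20000) = -4/625 rad
Load 2 — point force P=9 kN at a=15 m (b=L-a=5):
  θ_2 = -Pb²x(2aL-(3a+b)x)/(2L³EI)  [x≤a] = -9·5²·4·(2·15·20-(3·15+5)·4)/(2·20³·20000) = -9/8000 rad
Load 3 — point force P=-4 kN at a=40/3 m (b=L-a=20/3):
  θ_3 = -Pb²x(2aL-(3a+b)x)/(2L³EI)  [x≤a] = -(-4)·(20/3)²·4·(2·(40/3)·20-(3·(40/3)+(20/3))·4)/(2·20³·20000) = 13/16875 rad
Load 4 — applied couple M₀=17 kN·m at a=5 m (b=L-a=15):
  θ_4 = (R_Ax²/2 - M_Ax)/EI  [x≤a] with R_A=153/160, M_A=-51/16 = ((153/160)·4²/2 - (-51/16)·4)/20000 = 51/50000 rad
Superposition: θ = Σ θ_i = -30967/5400000 rad ≈ -0.005735 rad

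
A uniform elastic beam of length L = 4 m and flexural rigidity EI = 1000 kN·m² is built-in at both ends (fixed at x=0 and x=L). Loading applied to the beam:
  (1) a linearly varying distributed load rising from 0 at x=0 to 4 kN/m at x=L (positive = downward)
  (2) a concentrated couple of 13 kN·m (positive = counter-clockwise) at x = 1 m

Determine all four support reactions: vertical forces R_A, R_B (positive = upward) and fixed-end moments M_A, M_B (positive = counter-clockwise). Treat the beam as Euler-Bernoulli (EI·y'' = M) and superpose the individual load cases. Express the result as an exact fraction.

Load 1 — triangular load w₀=4 kN/m (0→w₀ over full span):
  R_A = 3w₀L/20 = 3·4·4/20 = 12/5 kN
  M_A = w₀L²/30 = 4·4²/30 = 32/15 kN·m
  R_B = 7w₀L/20 = 7·4·4/20 = 28/5 kN
  M_B = -w₀L²/20 = -4·4²/20 = -16/5 kN·m
Load 2 — applied couple M₀=13 kN·m at a=1 m (b=L-a=3):
  R_A = 6M₀ab/L³ = 6·13·1·3/4³ = 117/32 kN
  M_A = M₀b(2a-b)/L² = 13·3·(2·1-3)/4² = -39/16 kN·m
  R_B = -6M₀ab/L³ = -6·13·1·3/4³ = -117/32 kN
  M_B = M₀a(2b-a)/L² = 13·1·(2·3-1)/4² = 65/16 kN·m
Superposition: R_A = 969/160 kN, M_A = -73/240 kN·m, R_B = 311/160 kN, M_B = 69/80 kN·m

R_A = 969/160 kN, M_A = -73/240 kN·m, R_B = 311/160 kN, M_B = 69/80 kN·m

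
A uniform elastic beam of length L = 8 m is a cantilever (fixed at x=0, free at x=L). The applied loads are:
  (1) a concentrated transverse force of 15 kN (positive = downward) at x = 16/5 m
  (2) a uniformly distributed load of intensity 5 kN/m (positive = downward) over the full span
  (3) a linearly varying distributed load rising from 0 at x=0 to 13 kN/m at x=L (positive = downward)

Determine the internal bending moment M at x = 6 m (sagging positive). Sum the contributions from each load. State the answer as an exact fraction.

Load 1 — point force P=15 kN at a=16/5 m (b=L-a=24/5):
  M_1 = 0  [x>a] = 0 kN·m
Load 2 — uniform load w=5 kN/m over full span:
  M_2 = -w(L-x)²/2 = -5·(8-6)²/2 = -10 kN·m
Load 3 — triangular load w₀=13 kN/m (0→w₀ over full span):
  M_3 = w₀Lx/2 - w₀L²/3 - w₀x³/(6L) = 13·8·6/2 - 13·8²/3 - 13·6³/(6·8) = -143/6 kN·m
Superposition: M = Σ M_i = -203/6 kN·m ≈ -33.833333 kN·m

M(6) = -203/6 kN·m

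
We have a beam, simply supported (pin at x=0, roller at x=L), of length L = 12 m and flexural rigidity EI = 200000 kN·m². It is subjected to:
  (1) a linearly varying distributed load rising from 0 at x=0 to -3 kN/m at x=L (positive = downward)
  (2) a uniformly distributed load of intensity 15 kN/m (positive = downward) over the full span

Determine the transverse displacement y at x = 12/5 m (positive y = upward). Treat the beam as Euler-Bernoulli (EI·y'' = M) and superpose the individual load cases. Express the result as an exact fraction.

y(12/5) = -531522/48828125 m

Load 1 — triangular load w₀=-3 kN/m (0→w₀ over full span):
  y_1 = -w₀x(7L⁴-10L²x²+3x⁴)/(360LEI) = -(-3)·(12/5)·(7·12⁴-10·12²·(12/5)²+3·(12/5)⁴)/(360·12·200000) = 55728/48828125 m
Load 2 — uniform load w=15 kN/m over full span:
  y_2 = -wx(L³-2Lx²+x³)/(24EI) = -15·(12/5)·(12³-2·12·(12/5)²+(12/5)³)/(24·200000) = -4698/390625 m
Superposition: y = Σ y_i = -531522/48828125 m ≈ -0.010886 m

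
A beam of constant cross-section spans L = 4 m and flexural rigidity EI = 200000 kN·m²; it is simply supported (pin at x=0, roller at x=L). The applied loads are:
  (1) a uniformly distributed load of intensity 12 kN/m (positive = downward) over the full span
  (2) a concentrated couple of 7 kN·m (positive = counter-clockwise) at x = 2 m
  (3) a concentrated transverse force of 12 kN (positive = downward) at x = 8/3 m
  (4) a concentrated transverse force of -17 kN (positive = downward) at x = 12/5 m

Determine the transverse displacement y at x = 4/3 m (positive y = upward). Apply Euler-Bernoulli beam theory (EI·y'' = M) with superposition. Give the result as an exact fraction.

y(4/3) = -16351/112500000 m

Load 1 — uniform load w=12 kN/m over full span:
  y_1 = -wx(L³-2Lx²+x³)/(24EI) = -12·(4/3)·(4³-2·4·(4/3)²+(4/3)³)/(24·200000) = -44/253125 m
Load 2 — applied couple M₀=7 kN·m at a=2 m (b=L-a=2):
  y_2 = (M₀x³/(6L)+C₁x)/EI  [x≤a] with C₁=M₀(3b²-L²)/(6L)=-7/6 = (7·(4/3)³/(6·4)+(-7/6)·(4/3))/200000 = -7/1620000 m
Load 3 — point force P=12 kN at a=8/3 m (b=L-a=4/3):
  y_3 = -Pbx(L²-b²-x²)/(6LEI)  [x≤a] = -12·(4/3)·(4/3)·(4²-(4/3)²-(4/3)²)/(6·4·200000) = -14/253125 m
Load 4 — point force P=-17 kN at a=12/5 m (b=L-a=8/5):
  y_4 = -Pbx(L²-b²-x²)/(6LEI)  [x≤a] = -(-17)·(8/5)·(4/3)·(4²-(8/5)²-(4/3)²)/(6·4·200000) = 2788/31640625 m
Superposition: y = Σ y_i = -16351/112500000 m ≈ -0.000145 m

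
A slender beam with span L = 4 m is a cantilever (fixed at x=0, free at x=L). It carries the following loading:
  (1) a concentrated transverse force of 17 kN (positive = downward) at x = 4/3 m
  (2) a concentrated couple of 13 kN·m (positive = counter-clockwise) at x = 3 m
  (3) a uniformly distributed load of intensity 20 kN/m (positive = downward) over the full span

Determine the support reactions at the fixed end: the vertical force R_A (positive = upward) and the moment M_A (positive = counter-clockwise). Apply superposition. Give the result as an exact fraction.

R_A = 97 kN, M_A = 509/3 kN·m

Load 1 — point force P=17 kN at a=4/3 m (b=L-a=8/3):
  R_A = P = 17 kN
  M_A = Pa = 17·(4/3) = 68/3 kN·m
Load 2 — applied couple M₀=13 kN·m at a=3 m (b=L-a=1):
  R_A = 0 kN
  M_A = -M₀ = -13 kN·m
Load 3 — uniform load w=20 kN/m over full span:
  R_A = wL = 20·4 = 80 kN
  M_A = wL²/2 = 20·4²/2 = 160 kN·m
Superposition: R_A = 97 kN, M_A = 509/3 kN·m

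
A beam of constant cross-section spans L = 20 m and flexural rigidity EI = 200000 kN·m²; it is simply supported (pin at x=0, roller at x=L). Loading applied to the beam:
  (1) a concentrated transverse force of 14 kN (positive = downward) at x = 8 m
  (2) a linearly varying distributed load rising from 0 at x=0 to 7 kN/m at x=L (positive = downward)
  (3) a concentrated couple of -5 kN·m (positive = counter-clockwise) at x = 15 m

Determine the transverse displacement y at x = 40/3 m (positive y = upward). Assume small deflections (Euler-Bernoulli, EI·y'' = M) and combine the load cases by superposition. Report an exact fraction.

Load 1 — point force P=14 kN at a=8 m (b=L-a=12):
  y_1 = -Pa(L-x)(2Lx-a²-x²)/(6LEI)  [x>a] = -14·8·(20-(40/3))·(2·20·(40/3)-8²-(40/3)²)/(6·20·200000) = -2296/253125 m
Load 2 — triangular load w₀=7 kN/m (0→w₀ over full span):
  y_2 = -w₀x(7L⁴-10L²x²+3x⁴)/(360LEI) = -7·(40/3)·(7·20⁴-10·20²·(40/3)²+3·(40/3)⁴)/(360·20·200000) = -119/3645 m
Load 3 — applied couple M₀=-5 kN·m at a=15 m (b=L-a=5):
  y_3 = (M₀x³/(6L)+C₁x)/EI  [x≤a] with C₁=M₀(3b²-L²)/(6L)=325/24 = ((-5)·(40/3)³/(6·20)+(325/24)·(40/3))/200000 = 53/129600 m
Superposition: y = Σ y_i = -6022871/145800000 m ≈ -0.041309 m

y(40/3) = -6022871/145800000 m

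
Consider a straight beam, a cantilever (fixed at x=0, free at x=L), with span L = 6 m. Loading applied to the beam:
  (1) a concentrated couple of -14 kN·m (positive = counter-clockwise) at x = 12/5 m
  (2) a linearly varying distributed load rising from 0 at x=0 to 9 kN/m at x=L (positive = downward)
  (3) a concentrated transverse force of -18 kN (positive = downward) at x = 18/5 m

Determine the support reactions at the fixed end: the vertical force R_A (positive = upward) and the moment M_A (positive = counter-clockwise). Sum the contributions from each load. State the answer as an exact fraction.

R_A = 9 kN, M_A = 286/5 kN·m

Load 1 — applied couple M₀=-14 kN·m at a=12/5 m (b=L-a=18/5):
  R_A = 0 kN
  M_A = -M₀ = -(-14) = 14 kN·m
Load 2 — triangular load w₀=9 kN/m (0→w₀ over full span):
  R_A = w₀L/2 = 9·6/2 = 27 kN
  M_A = w₀L²/3 = 9·6²/3 = 108 kN·m
Load 3 — point force P=-18 kN at a=18/5 m (b=L-a=12/5):
  R_A = P = (-18) = -18 kN
  M_A = Pa = (-18)·(18/5) = -324/5 kN·m
Superposition: R_A = 9 kN, M_A = 286/5 kN·m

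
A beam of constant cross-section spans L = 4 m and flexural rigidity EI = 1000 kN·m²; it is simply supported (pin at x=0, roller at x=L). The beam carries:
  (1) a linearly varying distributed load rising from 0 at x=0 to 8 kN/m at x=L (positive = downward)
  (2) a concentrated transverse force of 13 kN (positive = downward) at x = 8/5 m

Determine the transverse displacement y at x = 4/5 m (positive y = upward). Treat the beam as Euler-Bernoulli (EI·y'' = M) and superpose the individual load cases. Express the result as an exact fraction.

y(4/5) = -102532/5859375 m

Load 1 — triangular load w₀=8 kN/m (0→w₀ over full span):
  y_1 = -w₀x(7L⁴-10L²x²+3x⁴)/(360LEI) = -8·(4/5)·(7·4⁴-10·4²·(4/5)²+3·(4/5)⁴)/(360·4·1000) = -44032/5859375 m
Load 2 — point force P=13 kN at a=8/5 m (b=L-a=12/5):
  y_2 = -Pbx(L²-b²-x²)/(6LEI)  [x≤a] = -13·(12/5)·(4/5)·(4²-(12/5)²-(4/5)²)/(6·4·1000) = -156/15625 m
Superposition: y = Σ y_i = -102532/5859375 m ≈ -0.017499 m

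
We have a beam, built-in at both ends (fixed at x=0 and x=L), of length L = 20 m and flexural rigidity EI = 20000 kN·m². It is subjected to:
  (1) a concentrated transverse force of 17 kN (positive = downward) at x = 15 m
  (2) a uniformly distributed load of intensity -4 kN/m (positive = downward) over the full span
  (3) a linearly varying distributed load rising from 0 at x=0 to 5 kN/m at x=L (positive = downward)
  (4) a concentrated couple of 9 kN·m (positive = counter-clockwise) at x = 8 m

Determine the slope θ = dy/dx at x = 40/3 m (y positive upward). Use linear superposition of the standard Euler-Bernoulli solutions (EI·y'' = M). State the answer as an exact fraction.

θ(40/3) = -154289/48600000 rad

Load 1 — point force P=17 kN at a=15 m (b=L-a=5):
  θ_1 = -Pb²x(2aL-(3a+b)x)/(2L³EI)  [x≤a] = -17·5²·(40/3)·(2·15·20-(3·15+5)·(40/3))/(2·20³·20000) = 17/14400 rad
Load 2 — uniform load w=-4 kN/m over full span:
  θ_2 = -wx(L-x)(L-2x)/(12EI) = -(-4)·(40/3)·(20-(40/3))·(20-2·(40/3))/(12·20000) = -4/405 rad
Load 3 — triangular load w₀=5 kN/m (0→w₀ over full span):
  θ_3 = -w₀(2x(L-x)(L-2x)(x+2L)+x²(L-x)²)/(120LEI) = -5·(2·(40/3)·(20-(40/3))·(20-2·(40/3))·((40/3)+2·20)+(40/3)²·(20-(40/3))²)/(120·20·20000) = 7/1215 rad
Load 4 — applied couple M₀=9 kN·m at a=8 m (b=L-a=12):
  θ_4 = (R_Ax²/2 - M_Ax - M₀(x-a))/EI  [x>a] with R_A=81/125, M_A=27/25 = ((81/125)·(40/3)²/2 - (27/25)·(40/3) - 9·((40/3)-8))/20000 = -3/12500 rad
Superposition: θ = Σ θ_i = -154289/48600000 rad ≈ -0.003175 rad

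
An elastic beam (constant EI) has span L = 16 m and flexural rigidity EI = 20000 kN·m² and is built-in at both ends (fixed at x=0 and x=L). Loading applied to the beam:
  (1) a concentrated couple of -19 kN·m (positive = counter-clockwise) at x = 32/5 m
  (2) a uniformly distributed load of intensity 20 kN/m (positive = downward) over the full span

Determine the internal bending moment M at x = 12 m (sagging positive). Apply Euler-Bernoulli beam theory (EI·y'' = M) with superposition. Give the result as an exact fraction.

Load 1 — applied couple M₀=-19 kN·m at a=32/5 m (b=L-a=48/5):
  M_1 = R_Ax - M_A - M₀  [x>a] with R_A=-171/100, M_A=-57/25 = (-171/100)·12 - (-57/25) - (-19) = 19/25 kN·m
Load 2 — uniform load w=20 kN/m over full span:
  M_2 = wLx/2 - wL²/12 - wx²/2 = 20·16·12/2 - 20·16²/12 - 20·12²/2 = 160/3 kN·m
Superposition: M = Σ M_i = 4057/75 kN·m ≈ 54.093333 kN·m

M(12) = 4057/75 kN·m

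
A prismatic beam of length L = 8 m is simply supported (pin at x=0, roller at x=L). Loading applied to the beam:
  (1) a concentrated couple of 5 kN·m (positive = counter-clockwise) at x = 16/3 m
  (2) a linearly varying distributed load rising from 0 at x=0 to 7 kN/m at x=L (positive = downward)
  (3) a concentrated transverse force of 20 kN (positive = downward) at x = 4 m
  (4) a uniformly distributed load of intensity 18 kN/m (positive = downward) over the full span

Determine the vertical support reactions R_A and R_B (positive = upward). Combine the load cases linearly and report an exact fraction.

R_A = 2207/24 kN, R_B = 2401/24 kN

Load 1 — applied couple M₀=5 kN·m at a=16/3 m (b=L-a=8/3):
  R_A = M₀/L = 5/8 kN
  R_B = -M₀/L = -5/8 kN
Load 2 — triangular load w₀=7 kN/m (0→w₀ over full span):
  R_A = w₀L/6 = 7·8/6 = 28/3 kN
  R_B = w₀L/3 = 7·8/3 = 56/3 kN
Load 3 — point force P=20 kN at a=4 m (b=L-a=4):
  R_A = Pb/L = 20·4/8 = 10 kN
  R_B = Pa/L = 20·4/8 = 10 kN
Load 4 — uniform load w=18 kN/m over full span:
  R_A = wL/2 = 18·8/2 = 72 kN
  R_B = wL/2 = 18·8/2 = 72 kN
Superposition: R_A = 2207/24 kN, R_B = 2401/24 kN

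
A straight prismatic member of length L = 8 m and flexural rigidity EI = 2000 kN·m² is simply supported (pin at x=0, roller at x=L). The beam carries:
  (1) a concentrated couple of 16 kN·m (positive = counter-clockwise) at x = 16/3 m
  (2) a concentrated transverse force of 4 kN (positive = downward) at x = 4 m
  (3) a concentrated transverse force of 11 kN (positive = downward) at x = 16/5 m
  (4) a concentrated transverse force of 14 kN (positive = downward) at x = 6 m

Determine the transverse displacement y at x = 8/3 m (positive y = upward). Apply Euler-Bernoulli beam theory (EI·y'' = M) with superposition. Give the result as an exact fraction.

y(8/3) = -105263/843750 m

Load 1 — applied couple M₀=16 kN·m at a=16/3 m (b=L-a=8/3):
  y_1 = (M₀x³/(6L)+C₁x)/EI  [x≤a] with C₁=M₀(3b²-L²)/(6L)=-128/9 = (16·(8/3)³/(6·8)+(-128/9)·(8/3))/2000 = -32/2025 m
Load 2 — point force P=4 kN at a=4 m (b=L-a=4):
  y_2 = -Pbx(L²-b²-x²)/(6LEI)  [x≤a] = -4·4·(8/3)·(8²-4²-(8/3)²)/(6·8·2000) = -184/10125 m
Load 3 — point force P=11 kN at a=16/5 m (b=L-a=24/5):
  y_3 = -Pbx(L²-b²-x²)/(6LEI)  [x≤a] = -11·(24/5)·(8/3)·(8²-(24/5)²-(8/3)²)/(6·8·2000) = -20944/421875 m
Load 4 — point force P=14 kN at a=6 m (b=L-a=2):
  y_4 = -Pbx(L²-b²-x²)/(6LEI)  [x≤a] = -14·2·(8/3)·(8²-2²-(8/3)²)/(6·8·2000) = -833/20250 m
Superposition: y = Σ y_i = -105263/843750 m ≈ -0.124756 m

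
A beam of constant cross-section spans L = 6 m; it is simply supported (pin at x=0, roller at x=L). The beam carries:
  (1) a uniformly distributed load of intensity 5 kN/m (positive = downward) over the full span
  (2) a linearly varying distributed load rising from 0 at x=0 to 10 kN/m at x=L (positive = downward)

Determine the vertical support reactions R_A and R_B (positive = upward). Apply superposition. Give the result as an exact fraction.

Load 1 — uniform load w=5 kN/m over full span:
  R_A = wL/2 = 5·6/2 = 15 kN
  R_B = wL/2 = 5·6/2 = 15 kN
Load 2 — triangular load w₀=10 kN/m (0→w₀ over full span):
  R_A = w₀L/6 = 10·6/6 = 10 kN
  R_B = w₀L/3 = 10·6/3 = 20 kN
Superposition: R_A = 25 kN, R_B = 35 kN

R_A = 25 kN, R_B = 35 kN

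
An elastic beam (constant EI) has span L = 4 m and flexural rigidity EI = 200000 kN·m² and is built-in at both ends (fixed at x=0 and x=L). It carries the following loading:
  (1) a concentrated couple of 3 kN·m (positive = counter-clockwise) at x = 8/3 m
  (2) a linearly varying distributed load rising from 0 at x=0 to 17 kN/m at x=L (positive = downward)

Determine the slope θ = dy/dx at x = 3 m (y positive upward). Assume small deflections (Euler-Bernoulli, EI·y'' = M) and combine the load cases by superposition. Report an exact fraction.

θ(3) = 777/32000000 rad

Load 1 — applied couple M₀=3 kN·m at a=8/3 m (b=L-a=4/3):
  θ_1 = (R_Ax²/2 - M_Ax - M₀(x-a))/EI  [x>a] with R_A=1, M_A=1 = (1·3²/2 - 1·3 - 3·(3-(8/3)))/200000 = 1/400000 rad
Load 2 — triangular load w₀=17 kN/m (0→w₀ over full span):
  θ_2 = -w₀(2x(L-x)(L-2x)(x+2L)+x²(L-x)²)/(120LEI) = -17·(2·3·(4-3)·(4-2·3)·(3+2·4)+3²·(4-3)²)/(120·4·200000) = 697/32000000 rad
Superposition: θ = Σ θ_i = 777/32000000 rad ≈ 0.000024 rad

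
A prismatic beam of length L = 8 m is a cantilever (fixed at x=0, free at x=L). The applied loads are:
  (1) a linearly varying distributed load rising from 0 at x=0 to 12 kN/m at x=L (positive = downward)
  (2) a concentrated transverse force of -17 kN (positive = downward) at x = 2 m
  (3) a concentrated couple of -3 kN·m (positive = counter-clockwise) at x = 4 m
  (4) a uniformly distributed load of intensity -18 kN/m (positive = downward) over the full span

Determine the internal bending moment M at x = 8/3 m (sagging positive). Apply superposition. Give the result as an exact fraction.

M(8/3) = 3247/27 kN·m

Load 1 — triangular load w₀=12 kN/m (0→w₀ over full span):
  M_1 = w₀Lx/2 - w₀L²/3 - w₀x³/(6L) = 12·8·(8/3)/2 - 12·8²/3 - 12·(8/3)³/(6·8) = -3584/27 kN·m
Load 2 — point force P=-17 kN at a=2 m (b=L-a=6):
  M_2 = 0  [x>a] = 0 kN·m
Load 3 — applied couple M₀=-3 kN·m at a=4 m (b=L-a=4):
  M_3 = M₀  [x≤a] = (-3) = -3 kN·m
Load 4 — uniform load w=-18 kN/m over full span:
  M_4 = -w(L-x)²/2 = -(-18)·(8-(8/3))²/2 = 256 kN·m
Superposition: M = Σ M_i = 3247/27 kN·m ≈ 120.259259 kN·m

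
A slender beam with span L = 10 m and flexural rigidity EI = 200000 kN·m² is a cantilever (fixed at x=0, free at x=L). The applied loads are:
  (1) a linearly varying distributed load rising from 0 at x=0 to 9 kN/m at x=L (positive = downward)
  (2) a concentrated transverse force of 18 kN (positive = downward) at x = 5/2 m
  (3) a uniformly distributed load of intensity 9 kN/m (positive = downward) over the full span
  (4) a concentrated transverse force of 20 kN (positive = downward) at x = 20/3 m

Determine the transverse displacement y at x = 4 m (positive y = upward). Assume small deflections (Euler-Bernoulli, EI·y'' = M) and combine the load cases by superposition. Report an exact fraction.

Load 1 — triangular load w₀=9 kN/m (0→w₀ over full span):
  y_1 = (w₀Lx³/12-w₀L²x²/6-w₀x⁵/(120L))/EI = (9·10·4³/12-9·10²·4²/6-9·4⁵/(120·10))/200000 = -753/78125 m
Load 2 — point force P=18 kN at a=5/2 m (b=L-a=15/2):
  y_2 = -Pa²(3x-a)/(6EI)  [x>a] = -18·(5/2)²·(3·4-(5/2))/(6·200000) = -57/64000 m
Load 3 — uniform load w=9 kN/m over full span:
  y_3 = -wx²(x²-4Lx+6L²)/(24EI) = -9·4²·(4²-4·10·4+6·10²)/(24·200000) = -171/12500 m
Load 4 — point force P=20 kN at a=20/3 m (b=L-a=10/3):
  y_4 = -Px²(3a-x)/(6EI)  [x≤a] = -20·4²·(3·(20/3)-4)/(6·200000) = -8/1875 m
Superposition: y = Σ y_i = -3417083/120000000 m ≈ -0.028476 m

y(4) = -3417083/120000000 m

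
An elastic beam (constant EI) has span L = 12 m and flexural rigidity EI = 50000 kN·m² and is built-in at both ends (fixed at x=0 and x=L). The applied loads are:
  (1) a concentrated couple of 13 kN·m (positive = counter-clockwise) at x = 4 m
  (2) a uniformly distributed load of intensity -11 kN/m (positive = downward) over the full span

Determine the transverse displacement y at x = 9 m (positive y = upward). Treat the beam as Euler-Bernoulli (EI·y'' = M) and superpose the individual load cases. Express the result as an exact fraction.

Load 1 — applied couple M₀=13 kN·m at a=4 m (b=L-a=8):
  y_1 = (R_Ax³/6 - M_Ax²/2 - M₀(x-a)²/2)/EI  [x>a] with R_A=13/9, M_A=0 = ((13/9)·9³/6 - 0·9²/2 - 13·(9-4)²/2)/50000 = 13/50000 m
Load 2 — uniform load w=-11 kN/m over full span:
  y_2 = -wx²(L-x)²/(24EI) = -(-11)·9²·(12-9)²/(24·50000) = 2673/400000 m
Superposition: y = Σ y_i = 2777/400000 m ≈ 0.006942 m

y(9) = 2777/400000 m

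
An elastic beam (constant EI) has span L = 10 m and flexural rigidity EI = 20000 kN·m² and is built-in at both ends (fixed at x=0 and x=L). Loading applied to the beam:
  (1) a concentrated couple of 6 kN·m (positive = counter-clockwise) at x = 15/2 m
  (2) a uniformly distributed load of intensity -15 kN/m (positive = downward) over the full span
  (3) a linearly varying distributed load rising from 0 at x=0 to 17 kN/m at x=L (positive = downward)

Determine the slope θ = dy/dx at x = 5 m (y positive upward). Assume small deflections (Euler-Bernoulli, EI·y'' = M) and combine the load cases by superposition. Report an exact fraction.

θ(5) = -47/96000 rad

Load 1 — applied couple M₀=6 kN·m at a=15/2 m (b=L-a=5/2):
  θ_1 = (R_Ax²/2 - M_Ax)/EI  [x≤a] with R_A=27/40, M_A=15/8 = ((27/40)·5²/2 - (15/8)·5)/20000 = -3/64000 rad
Load 2 — uniform load w=-15 kN/m over full span:
  θ_2 = -wx(L-x)(L-2x)/(12EI) = -(-15)·5·(10-5)·(10-2·5)/(12·20000) = 0 rad
Load 3 — triangular load w₀=17 kN/m (0→w₀ over full span):
  θ_3 = -w₀(2x(L-x)(L-2x)(x+2L)+x²(L-x)²)/(120LEI) = -17·(2·5·(10-5)·(10-2·5)·(5+2·10)+5²·(10-5)²)/(120·10·20000) = -17/38400 rad
Superposition: θ = Σ θ_i = -47/96000 rad ≈ -0.000490 rad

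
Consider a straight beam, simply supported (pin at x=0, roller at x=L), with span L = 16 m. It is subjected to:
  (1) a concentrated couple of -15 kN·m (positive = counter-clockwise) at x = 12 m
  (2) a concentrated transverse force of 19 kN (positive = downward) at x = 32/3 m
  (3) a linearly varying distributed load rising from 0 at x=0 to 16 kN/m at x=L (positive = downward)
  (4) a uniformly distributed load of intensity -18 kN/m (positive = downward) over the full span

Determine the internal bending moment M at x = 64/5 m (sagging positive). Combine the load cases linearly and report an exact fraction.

M(64/5) = -48187/375 kN·m

Load 1 — applied couple M₀=-15 kN·m at a=12 m (b=L-a=4):
  M_1 = M₀x/L - M₀  [x>a] = (-15)·(64/5)/16 - (-15) = 3 kN·m
Load 2 — point force P=19 kN at a=32/3 m (b=L-a=16/3):
  M_2 = Pa(L-x)/L  [x>a] = 19·(32/3)·(16-(64/5))/16 = 608/15 kN·m
Load 3 — triangular load w₀=16 kN/m (0→w₀ over full span):
  M_3 = w₀Lx/6 - w₀x³/(6L) = 16·16·(64/5)/6 - 16·(64/5)³/(6·16) = 24576/125 kN·m
Load 4 — uniform load w=-18 kN/m over full span:
  M_4 = wx(L-x)/2 = (-18)·(64/5)·(16-(64/5))/2 = -9216/25 kN·m
Superposition: M = Σ M_i = -48187/375 kN·m ≈ -128.498667 kN·m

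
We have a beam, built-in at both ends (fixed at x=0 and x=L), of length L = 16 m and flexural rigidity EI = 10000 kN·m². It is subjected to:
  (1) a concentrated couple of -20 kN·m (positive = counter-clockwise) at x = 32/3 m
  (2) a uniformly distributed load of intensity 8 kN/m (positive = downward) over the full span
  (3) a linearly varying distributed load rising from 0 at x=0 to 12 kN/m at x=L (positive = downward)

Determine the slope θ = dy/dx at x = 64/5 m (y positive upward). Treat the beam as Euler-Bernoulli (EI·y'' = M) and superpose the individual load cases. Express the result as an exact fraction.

θ(64/5) = 54296/1171875 rad

Load 1 — applied couple M₀=-20 kN·m at a=32/3 m (b=L-a=16/3):
  θ_1 = (R_Ax²/2 - M_Ax - M₀(x-a))/EI  [x>a] with R_A=-5/3, M_A=-20/3 = ((-5/3)·(64/5)²/2 - (-20/3)·(64/5) - (-20)·((64/5)-(32/3)))/10000 = -8/9375 rad
Load 2 — uniform load w=8 kN/m over full span:
  θ_2 = -wx(L-x)(L-2x)/(12EI) = -8·(64/5)·(16-(64/5))·(16-2·(64/5))/(12·10000) = 2048/78125 rad
Load 3 — triangular load w₀=12 kN/m (0→w₀ over full span):
  θ_3 = -w₀(2x(L-x)(L-2x)(x+2L)+x²(L-x)²)/(120LEI) = -12·(2·(64/5)·(16-(64/5))·(16-2·(64/5))·((64/5)+2·16)+(64/5)²·(16-(64/5))²)/(120·16·10000) = 8192/390625 rad
Superposition: θ = Σ θ_i = 54296/1171875 rad ≈ 0.046333 rad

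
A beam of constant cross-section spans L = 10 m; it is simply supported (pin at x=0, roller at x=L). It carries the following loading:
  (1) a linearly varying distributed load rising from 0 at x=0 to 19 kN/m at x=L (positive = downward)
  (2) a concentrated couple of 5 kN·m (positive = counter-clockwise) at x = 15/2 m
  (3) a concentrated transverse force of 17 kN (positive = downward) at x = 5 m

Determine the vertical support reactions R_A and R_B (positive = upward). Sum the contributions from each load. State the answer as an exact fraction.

R_A = 122/3 kN, R_B = 214/3 kN

Load 1 — triangular load w₀=19 kN/m (0→w₀ over full span):
  R_A = w₀L/6 = 19·10/6 = 95/3 kN
  R_B = w₀L/3 = 19·10/3 = 190/3 kN
Load 2 — applied couple M₀=5 kN·m at a=15/2 m (b=L-a=5/2):
  R_A = M₀/L = 5/10 = 1/2 kN
  R_B = -M₀/L = -5/10 = -1/2 kN
Load 3 — point force P=17 kN at a=5 m (b=L-a=5):
  R_A = Pb/L = 17·5/10 = 17/2 kN
  R_B = Pa/L = 17·5/10 = 17/2 kN
Superposition: R_A = 122/3 kN, R_B = 214/3 kN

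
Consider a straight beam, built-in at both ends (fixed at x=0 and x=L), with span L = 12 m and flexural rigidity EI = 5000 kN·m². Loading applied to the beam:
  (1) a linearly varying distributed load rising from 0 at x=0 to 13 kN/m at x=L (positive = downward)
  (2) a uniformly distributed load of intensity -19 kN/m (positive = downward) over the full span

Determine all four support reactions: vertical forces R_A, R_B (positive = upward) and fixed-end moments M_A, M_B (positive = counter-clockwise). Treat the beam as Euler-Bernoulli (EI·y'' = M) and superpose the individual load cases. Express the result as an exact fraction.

R_A = -453/5 kN, M_A = -828/5 kN·m, R_B = -297/5 kN, M_B = 672/5 kN·m

Load 1 — triangular load w₀=13 kN/m (0→w₀ over full span):
  R_A = 3w₀L/20 = 3·13·12/20 = 117/5 kN
  M_A = w₀L²/30 = 13·12²/30 = 312/5 kN·m
  R_B = 7w₀L/20 = 7·13·12/20 = 273/5 kN
  M_B = -w₀L²/20 = -13·12²/20 = -468/5 kN·m
Load 2 — uniform load w=-19 kN/m over full span:
  R_A = wL/2 = (-19)·12/2 = -114 kN
  M_A = wL²/12 = (-19)·12²/12 = -228 kN·m
  R_B = wL/2 = (-19)·12/2 = -114 kN
  M_B = -wL²/12 = -(-19)·12²/12 = 228 kN·m
Superposition: R_A = -453/5 kN, M_A = -828/5 kN·m, R_B = -297/5 kN, M_B = 672/5 kN·m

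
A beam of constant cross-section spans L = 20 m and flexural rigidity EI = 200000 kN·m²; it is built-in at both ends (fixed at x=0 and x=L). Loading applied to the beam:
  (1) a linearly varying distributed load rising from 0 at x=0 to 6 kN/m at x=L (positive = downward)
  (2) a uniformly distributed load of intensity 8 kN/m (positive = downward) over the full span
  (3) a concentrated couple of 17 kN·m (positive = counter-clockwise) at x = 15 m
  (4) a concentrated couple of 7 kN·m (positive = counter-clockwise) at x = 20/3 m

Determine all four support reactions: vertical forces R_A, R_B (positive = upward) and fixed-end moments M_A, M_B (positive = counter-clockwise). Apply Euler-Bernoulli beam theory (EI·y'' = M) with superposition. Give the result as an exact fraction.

R_A = 47723/480 kN, M_A = 16895/48 kN·m, R_B = 57877/480 kN, M_B = -18601/48 kN·m

Load 1 — triangular load w₀=6 kN/m (0→w₀ over full span):
  R_A = 3w₀L/20 = 3·6·20/20 = 18 kN
  M_A = w₀L²/30 = 6·20²/30 = 80 kN·m
  R_B = 7w₀L/20 = 7·6·20/20 = 42 kN
  M_B = -w₀L²/20 = -6·20²/20 = -120 kN·m
Load 2 — uniform load w=8 kN/m over full span:
  R_A = wL/2 = 8·20/2 = 80 kN
  M_A = wL²/12 = 8·20²/12 = 800/3 kN·m
  R_B = wL/2 = 8·20/2 = 80 kN
  M_B = -wL²/12 = -8·20²/12 = -800/3 kN·m
Load 3 — applied couple M₀=17 kN·m at a=15 m (b=L-a=5):
  R_A = 6M₀ab/L³ = 6·17·15·5/20³ = 153/160 kN
  M_A = M₀b(2a-b)/L² = 17·5·(2·15-5)/20² = 85/16 kN·m
  R_B = -6M₀ab/L³ = -6·17·15·5/20³ = -153/160 kN
  M_B = M₀a(2b-a)/L² = 17·15·(2·5-15)/20² = -51/16 kN·m
Load 4 — applied couple M₀=7 kN·m at a=20/3 m (b=L-a=40/3):
  R_A = 6M₀ab/L³ = 6·7·(20/3)·(40/3)/20³ = 7/15 kN
  M_A = M₀b(2a-b)/L² = 7·(40/3)·(2·(20/3)-(40/3))/20² = 0 kN·m
  R_B = -6M₀ab/L³ = -6·7·(20/3)·(40/3)/20³ = -7/15 kN
  M_B = M₀a(2b-a)/L² = 7·(20/3)·(2·(40/3)-(20/3))/20² = 7/3 kN·m
Superposition: R_A = 47723/480 kN, M_A = 16895/48 kN·m, R_B = 57877/480 kN, M_B = -18601/48 kN·m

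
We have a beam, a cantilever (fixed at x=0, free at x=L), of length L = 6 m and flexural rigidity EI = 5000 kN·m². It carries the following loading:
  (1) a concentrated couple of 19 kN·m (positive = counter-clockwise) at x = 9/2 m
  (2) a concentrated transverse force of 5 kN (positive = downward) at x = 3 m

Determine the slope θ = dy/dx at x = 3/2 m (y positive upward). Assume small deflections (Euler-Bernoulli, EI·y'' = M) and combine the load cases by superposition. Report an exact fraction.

Load 1 — applied couple M₀=19 kN·m at a=9/2 m (b=L-a=3/2):
  θ_1 = M₀x/EI  [x≤a] = 19·(3/2)/5000 = 57/10000 rad
Load 2 — point force P=5 kN at a=3 m (b=L-a=3):
  θ_2 = -Px(2a-x)/(2EI)  [x≤a] = -5·(3/2)·(2·3-(3/2))/(2·5000) = -27/8000 rad
Superposition: θ = Σ θ_i = 93/40000 rad ≈ 0.002325 rad

θ(3/2) = 93/40000 rad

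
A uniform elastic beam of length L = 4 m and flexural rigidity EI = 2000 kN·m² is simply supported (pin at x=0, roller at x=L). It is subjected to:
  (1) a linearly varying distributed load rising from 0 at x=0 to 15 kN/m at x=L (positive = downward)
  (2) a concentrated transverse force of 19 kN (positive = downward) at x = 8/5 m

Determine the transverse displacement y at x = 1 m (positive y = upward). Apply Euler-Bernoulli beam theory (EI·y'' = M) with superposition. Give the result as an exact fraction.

Load 1 — triangular load w₀=15 kN/m (0→w₀ over full span):
  y_1 = -w₀x(7L⁴-10L²x²+3x⁴)/(360LEI) = -15·1·(7·4⁴-10·4²·1²+3·1⁴)/(360·4·2000) = -109/12800 m
Load 2 — point force P=19 kN at a=8/5 m (b=L-a=12/5):
  y_2 = -Pbx(L²-b²-x²)/(6LEI)  [x≤a] = -19·(12/5)·1·(4²-(12/5)²-1²)/(6·4·2000) = -4389/500000 m
Superposition: y = Σ y_i = -138349/8000000 m ≈ -0.017294 m

y(1) = -138349/8000000 m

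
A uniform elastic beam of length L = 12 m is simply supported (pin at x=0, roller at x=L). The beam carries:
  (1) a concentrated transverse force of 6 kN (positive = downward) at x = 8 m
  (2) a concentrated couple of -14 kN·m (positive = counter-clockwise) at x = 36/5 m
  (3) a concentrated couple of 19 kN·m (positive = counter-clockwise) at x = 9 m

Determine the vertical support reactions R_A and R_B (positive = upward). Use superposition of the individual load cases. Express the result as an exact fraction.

R_A = 29/12 kN, R_B = 43/12 kN

Load 1 — point force P=6 kN at a=8 m (b=L-a=4):
  R_A = Pb/L = 6·4/12 = 2 kN
  R_B = Pa/L = 6·8/12 = 4 kN
Load 2 — applied couple M₀=-14 kN·m at a=36/5 m (b=L-a=24/5):
  R_A = M₀/L = (-14)/12 = -7/6 kN
  R_B = -M₀/L = -(-14)/12 = 7/6 kN
Load 3 — applied couple M₀=19 kN·m at a=9 m (b=L-a=3):
  R_A = M₀/L = 19/12 kN
  R_B = -M₀/L = -19/12 kN
Superposition: R_A = 29/12 kN, R_B = 43/12 kN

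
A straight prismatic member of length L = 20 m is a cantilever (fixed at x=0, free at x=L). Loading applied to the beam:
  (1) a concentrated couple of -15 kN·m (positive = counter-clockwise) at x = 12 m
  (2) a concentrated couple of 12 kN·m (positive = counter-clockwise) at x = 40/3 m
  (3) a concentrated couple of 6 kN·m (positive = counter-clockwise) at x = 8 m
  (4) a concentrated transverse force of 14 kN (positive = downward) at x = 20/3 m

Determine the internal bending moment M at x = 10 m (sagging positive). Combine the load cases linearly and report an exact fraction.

Load 1 — applied couple M₀=-15 kN·m at a=12 m (b=L-a=8):
  M_1 = M₀  [x≤a] = (-15) = -15 kN·m
Load 2 — applied couple M₀=12 kN·m at a=40/3 m (b=L-a=20/3):
  M_2 = M₀  [x≤a] = 12 = 12 kN·m
Load 3 — applied couple M₀=6 kN·m at a=8 m (b=L-a=12):
  M_3 = 0  [x>a] = 0 kN·m
Load 4 — point force P=14 kN at a=20/3 m (b=L-a=40/3):
  M_4 = 0  [x>a] = 0 kN·m
Superposition: M = Σ M_i = -3 kN·m ≈ -3.000000 kN·m

M(10) = -3 kN·m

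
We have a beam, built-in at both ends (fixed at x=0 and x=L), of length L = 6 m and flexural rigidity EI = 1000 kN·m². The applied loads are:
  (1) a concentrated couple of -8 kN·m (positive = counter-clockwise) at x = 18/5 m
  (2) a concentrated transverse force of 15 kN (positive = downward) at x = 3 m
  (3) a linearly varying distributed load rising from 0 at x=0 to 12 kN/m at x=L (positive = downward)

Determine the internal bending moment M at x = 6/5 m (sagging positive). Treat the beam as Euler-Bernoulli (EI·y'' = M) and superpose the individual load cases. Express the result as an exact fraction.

Load 1 — applied couple M₀=-8 kN·m at a=18/5 m (b=L-a=12/5):
  M_1 = R_Ax - M_A  [x≤a] with R_A=-48/25, M_A=-64/25 = (-48/25)·(6/5) - (-64/25) = 32/125 kN·m
Load 2 — point force P=15 kN at a=3 m (b=L-a=3):
  M_2 = Pb²(3a+b)x/L³ - Pab²/L²  [x≤a] = 15·3²·(3·3+3)·(6/5)/6³ - 15·3·3²/6² = -9/4 kN·m
Load 3 — triangular load w₀=12 kN/m (0→w₀ over full span):
  M_3 = 3w₀Lx/20 - w₀L²/30 - w₀x³/(6L) = 3·12·6·(6/5)/20 - 12·6²/30 - 12·(6/5)³/(6·6) = -252/125 kN·m
Superposition: M = Σ M_i = -401/100 kN·m ≈ -4.010000 kN·m

M(6/5) = -401/100 kN·m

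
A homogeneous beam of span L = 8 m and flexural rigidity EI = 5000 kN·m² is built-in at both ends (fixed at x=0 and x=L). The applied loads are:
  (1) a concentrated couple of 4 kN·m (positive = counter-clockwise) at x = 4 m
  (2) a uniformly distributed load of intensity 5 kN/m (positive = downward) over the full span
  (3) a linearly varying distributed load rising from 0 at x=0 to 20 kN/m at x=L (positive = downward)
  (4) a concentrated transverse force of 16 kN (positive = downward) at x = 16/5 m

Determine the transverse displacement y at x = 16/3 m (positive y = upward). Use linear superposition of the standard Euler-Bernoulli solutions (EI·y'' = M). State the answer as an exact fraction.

Load 1 — applied couple M₀=4 kN·m at a=4 m (b=L-a=4):
  y_1 = (R_Ax³/6 - M_Ax²/2 - M₀(x-a)²/2)/EI  [x>a] with R_A=3/4, M_A=1 = ((3/4)·(16/3)³/6 - 1·(16/3)²/2 - 4·((16/3)-4)²/2)/5000 = 4/16875 m
Load 2 — uniform load w=5 kN/m over full span:
  y_2 = -wx²(L-x)²/(24EI) = -5·(16/3)²·(8-(16/3))²/(24·5000) = -256/30375 m
Load 3 — triangular load w₀=20 kN/m (0→w₀ over full span):
  y_3 = -w₀x²(L-x)²(x+2L)/(120LEI) = -20·(16/3)²·(8-(16/3))²·((16/3)+2·8)/(120·8·5000) = -8192/455625 m
Load 4 — point force P=16 kN at a=16/5 m (b=L-a=24/5):
  y_4 = -Pa²(L-x)²(3bL-(3b+a)(L-x))/(6L³EI)  [x>a] = -16·(16/5)²·(8-(16/3))²·(3·(24/5)·8-(3·(24/5)+(16/5))·(8-(16/3)))/(6·8³·5000) = -32768/6328125 m
Superposition: y = Σ y_i = -1785412/56953125 m ≈ -0.031349 m

y(16/3) = -1785412/56953125 m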